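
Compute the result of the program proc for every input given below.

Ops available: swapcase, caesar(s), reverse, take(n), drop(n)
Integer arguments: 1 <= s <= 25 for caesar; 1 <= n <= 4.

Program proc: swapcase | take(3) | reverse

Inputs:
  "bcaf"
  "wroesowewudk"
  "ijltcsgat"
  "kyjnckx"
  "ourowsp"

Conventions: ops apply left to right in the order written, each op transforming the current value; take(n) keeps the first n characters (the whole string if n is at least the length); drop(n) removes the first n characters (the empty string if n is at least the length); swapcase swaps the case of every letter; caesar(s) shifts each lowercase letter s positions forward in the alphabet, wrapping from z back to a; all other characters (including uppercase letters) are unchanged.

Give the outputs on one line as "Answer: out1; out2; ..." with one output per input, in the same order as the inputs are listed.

"ACB"; "ORW"; "LJI"; "JYK"; "RUO"

Execution, op by op:
  "bcaf" -> "BCAF" -> "BCA" -> "ACB"
  "wroesowewudk" -> "WROESOWEWUDK" -> "WRO" -> "ORW"
  "ijltcsgat" -> "IJLTCSGAT" -> "IJL" -> "LJI"
  "kyjnckx" -> "KYJNCKX" -> "KYJ" -> "JYK"
  "ourowsp" -> "OUROWSP" -> "OUR" -> "RUO"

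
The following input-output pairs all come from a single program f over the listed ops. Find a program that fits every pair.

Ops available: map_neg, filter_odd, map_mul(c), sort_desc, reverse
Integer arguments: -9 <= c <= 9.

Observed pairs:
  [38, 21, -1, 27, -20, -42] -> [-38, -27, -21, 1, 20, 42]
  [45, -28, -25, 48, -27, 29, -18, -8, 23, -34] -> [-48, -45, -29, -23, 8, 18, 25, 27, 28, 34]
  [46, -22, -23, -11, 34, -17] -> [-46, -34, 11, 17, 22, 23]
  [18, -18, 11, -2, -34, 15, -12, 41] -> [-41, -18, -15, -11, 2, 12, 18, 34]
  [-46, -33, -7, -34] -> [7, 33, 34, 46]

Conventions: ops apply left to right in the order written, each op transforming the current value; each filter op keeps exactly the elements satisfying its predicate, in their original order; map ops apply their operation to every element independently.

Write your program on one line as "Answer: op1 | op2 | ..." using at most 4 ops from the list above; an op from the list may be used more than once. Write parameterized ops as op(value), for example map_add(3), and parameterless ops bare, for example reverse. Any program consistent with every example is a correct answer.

reverse | map_neg | sort_desc | reverse

Check, running the answer program on each example:
  [38, 21, -1, 27, -20, -42] -> [-42, -20, 27, -1, 21, 38] -> [42, 20, -27, 1, -21, -38] -> [42, 20, 1, -21, -27, -38] -> [-38, -27, -21, 1, 20, 42]
  [45, -28, -25, 48, -27, 29, -18, -8, 23, -34] -> [-34, 23, -8, -18, 29, -27, 48, -25, -28, 45] -> [34, -23, 8, 18, -29, 27, -48, 25, 28, -45] -> [34, 28, 27, 25, 18, 8, -23, -29, -45, -48] -> [-48, -45, -29, -23, 8, 18, 25, 27, 28, 34]
  [46, -22, -23, -11, 34, -17] -> [-17, 34, -11, -23, -22, 46] -> [17, -34, 11, 23, 22, -46] -> [23, 22, 17, 11, -34, -46] -> [-46, -34, 11, 17, 22, 23]
  [18, -18, 11, -2, -34, 15, -12, 41] -> [41, -12, 15, -34, -2, 11, -18, 18] -> [-41, 12, -15, 34, 2, -11, 18, -18] -> [34, 18, 12, 2, -11, -15, -18, -41] -> [-41, -18, -15, -11, 2, 12, 18, 34]
  [-46, -33, -7, -34] -> [-34, -7, -33, -46] -> [34, 7, 33, 46] -> [46, 34, 33, 7] -> [7, 33, 34, 46]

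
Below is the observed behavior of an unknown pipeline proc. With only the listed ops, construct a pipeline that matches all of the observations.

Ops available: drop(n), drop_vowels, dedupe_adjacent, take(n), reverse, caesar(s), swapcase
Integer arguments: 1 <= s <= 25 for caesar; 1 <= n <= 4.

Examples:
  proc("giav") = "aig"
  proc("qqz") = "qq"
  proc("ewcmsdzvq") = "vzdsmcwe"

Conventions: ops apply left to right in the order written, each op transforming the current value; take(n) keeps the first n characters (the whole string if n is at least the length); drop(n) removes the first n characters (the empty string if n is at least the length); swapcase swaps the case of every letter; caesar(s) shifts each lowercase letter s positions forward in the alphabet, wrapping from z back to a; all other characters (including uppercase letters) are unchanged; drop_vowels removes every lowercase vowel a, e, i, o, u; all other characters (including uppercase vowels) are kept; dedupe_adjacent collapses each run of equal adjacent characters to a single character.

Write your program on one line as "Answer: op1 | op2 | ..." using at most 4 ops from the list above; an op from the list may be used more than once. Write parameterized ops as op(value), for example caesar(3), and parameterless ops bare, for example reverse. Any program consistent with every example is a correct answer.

swapcase | reverse | drop(1) | swapcase

Check, running the answer program on each example:
  "giav" -> "GIAV" -> "VAIG" -> "AIG" -> "aig"
  "qqz" -> "QQZ" -> "ZQQ" -> "QQ" -> "qq"
  "ewcmsdzvq" -> "EWCMSDZVQ" -> "QVZDSMCWE" -> "VZDSMCWE" -> "vzdsmcwe"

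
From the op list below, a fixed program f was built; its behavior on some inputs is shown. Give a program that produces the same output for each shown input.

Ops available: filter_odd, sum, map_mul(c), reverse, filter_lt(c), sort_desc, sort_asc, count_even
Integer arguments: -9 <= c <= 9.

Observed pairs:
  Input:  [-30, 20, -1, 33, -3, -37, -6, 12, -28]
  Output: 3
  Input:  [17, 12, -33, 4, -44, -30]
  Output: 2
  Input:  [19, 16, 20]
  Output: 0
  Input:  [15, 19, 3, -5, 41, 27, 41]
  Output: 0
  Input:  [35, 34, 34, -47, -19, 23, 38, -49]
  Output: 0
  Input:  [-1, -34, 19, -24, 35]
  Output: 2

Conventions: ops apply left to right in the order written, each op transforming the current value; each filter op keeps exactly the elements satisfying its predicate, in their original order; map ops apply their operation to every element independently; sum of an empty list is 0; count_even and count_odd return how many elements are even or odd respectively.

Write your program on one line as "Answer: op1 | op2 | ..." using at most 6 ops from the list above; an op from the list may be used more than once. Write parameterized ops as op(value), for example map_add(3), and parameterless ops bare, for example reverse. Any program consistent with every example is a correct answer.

reverse | filter_lt(0) | sort_desc | map_mul(-5) | count_even

Check, running the answer program on each example:
  [-30, 20, -1, 33, -3, -37, -6, 12, -28] -> [-28, 12, -6, -37, -3, 33, -1, 20, -30] -> [-28, -6, -37, -3, -1, -30] -> [-1, -3, -6, -28, -30, -37] -> [5, 15, 30, 140, 150, 185] -> 3
  [17, 12, -33, 4, -44, -30] -> [-30, -44, 4, -33, 12, 17] -> [-30, -44, -33] -> [-30, -33, -44] -> [150, 165, 220] -> 2
  [19, 16, 20] -> [20, 16, 19] -> [] -> [] -> [] -> 0
  [15, 19, 3, -5, 41, 27, 41] -> [41, 27, 41, -5, 3, 19, 15] -> [-5] -> [-5] -> [25] -> 0
  [35, 34, 34, -47, -19, 23, 38, -49] -> [-49, 38, 23, -19, -47, 34, 34, 35] -> [-49, -19, -47] -> [-19, -47, -49] -> [95, 235, 245] -> 0
  [-1, -34, 19, -24, 35] -> [35, -24, 19, -34, -1] -> [-24, -34, -1] -> [-1, -24, -34] -> [5, 120, 170] -> 2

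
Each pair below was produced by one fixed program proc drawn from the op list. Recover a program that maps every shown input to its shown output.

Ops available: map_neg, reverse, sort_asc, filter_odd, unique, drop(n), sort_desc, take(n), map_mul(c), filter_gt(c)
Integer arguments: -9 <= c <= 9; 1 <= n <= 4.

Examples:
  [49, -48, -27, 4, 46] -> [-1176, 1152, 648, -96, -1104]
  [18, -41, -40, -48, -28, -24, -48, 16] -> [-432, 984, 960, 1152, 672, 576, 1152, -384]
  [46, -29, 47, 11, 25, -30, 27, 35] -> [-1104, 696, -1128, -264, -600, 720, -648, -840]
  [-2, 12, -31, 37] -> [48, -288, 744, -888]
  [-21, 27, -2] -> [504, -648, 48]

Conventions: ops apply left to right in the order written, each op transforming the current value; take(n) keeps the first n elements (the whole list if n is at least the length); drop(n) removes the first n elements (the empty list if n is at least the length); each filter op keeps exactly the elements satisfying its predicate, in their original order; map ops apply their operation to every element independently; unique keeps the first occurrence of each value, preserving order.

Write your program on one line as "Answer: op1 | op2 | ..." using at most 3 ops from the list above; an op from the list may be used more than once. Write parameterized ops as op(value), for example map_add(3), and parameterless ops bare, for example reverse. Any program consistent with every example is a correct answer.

map_mul(6) | map_mul(-4)

Check, running the answer program on each example:
  [49, -48, -27, 4, 46] -> [294, -288, -162, 24, 276] -> [-1176, 1152, 648, -96, -1104]
  [18, -41, -40, -48, -28, -24, -48, 16] -> [108, -246, -240, -288, -168, -144, -288, 96] -> [-432, 984, 960, 1152, 672, 576, 1152, -384]
  [46, -29, 47, 11, 25, -30, 27, 35] -> [276, -174, 282, 66, 150, -180, 162, 210] -> [-1104, 696, -1128, -264, -600, 720, -648, -840]
  [-2, 12, -31, 37] -> [-12, 72, -186, 222] -> [48, -288, 744, -888]
  [-21, 27, -2] -> [-126, 162, -12] -> [504, -648, 48]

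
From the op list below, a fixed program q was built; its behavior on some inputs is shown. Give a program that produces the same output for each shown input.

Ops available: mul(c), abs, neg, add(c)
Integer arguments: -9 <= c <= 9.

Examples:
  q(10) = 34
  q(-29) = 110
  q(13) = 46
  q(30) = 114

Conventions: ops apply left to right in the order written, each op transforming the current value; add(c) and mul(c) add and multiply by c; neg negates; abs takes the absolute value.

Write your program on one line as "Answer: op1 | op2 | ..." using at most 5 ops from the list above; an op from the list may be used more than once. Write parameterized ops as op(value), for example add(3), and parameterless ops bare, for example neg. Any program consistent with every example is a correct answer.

mul(-4) | abs | add(-1) | add(-5)

Check, running the answer program on each example:
  10 -> -40 -> 40 -> 39 -> 34
  -29 -> 116 -> 116 -> 115 -> 110
  13 -> -52 -> 52 -> 51 -> 46
  30 -> -120 -> 120 -> 119 -> 114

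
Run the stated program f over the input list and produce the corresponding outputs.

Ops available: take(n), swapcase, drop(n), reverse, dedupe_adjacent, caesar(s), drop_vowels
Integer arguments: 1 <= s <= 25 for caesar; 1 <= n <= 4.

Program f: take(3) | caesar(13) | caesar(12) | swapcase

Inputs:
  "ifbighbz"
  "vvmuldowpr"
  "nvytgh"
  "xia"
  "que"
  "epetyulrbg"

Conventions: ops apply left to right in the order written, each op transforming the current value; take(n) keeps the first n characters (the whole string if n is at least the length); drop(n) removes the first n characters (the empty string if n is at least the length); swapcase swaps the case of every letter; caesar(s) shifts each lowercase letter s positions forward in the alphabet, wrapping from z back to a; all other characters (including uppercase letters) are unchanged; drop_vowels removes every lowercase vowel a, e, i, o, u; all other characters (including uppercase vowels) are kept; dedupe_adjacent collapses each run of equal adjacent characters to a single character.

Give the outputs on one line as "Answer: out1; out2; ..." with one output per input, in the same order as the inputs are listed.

"HEA"; "UUL"; "MUX"; "WHZ"; "PTD"; "DOD"

Execution, op by op:
  "ifbighbz" -> "ifb" -> "vso" -> "hea" -> "HEA"
  "vvmuldowpr" -> "vvm" -> "iiz" -> "uul" -> "UUL"
  "nvytgh" -> "nvy" -> "ail" -> "mux" -> "MUX"
  "xia" -> "xia" -> "kvn" -> "whz" -> "WHZ"
  "que" -> "que" -> "dhr" -> "ptd" -> "PTD"
  "epetyulrbg" -> "epe" -> "rcr" -> "dod" -> "DOD"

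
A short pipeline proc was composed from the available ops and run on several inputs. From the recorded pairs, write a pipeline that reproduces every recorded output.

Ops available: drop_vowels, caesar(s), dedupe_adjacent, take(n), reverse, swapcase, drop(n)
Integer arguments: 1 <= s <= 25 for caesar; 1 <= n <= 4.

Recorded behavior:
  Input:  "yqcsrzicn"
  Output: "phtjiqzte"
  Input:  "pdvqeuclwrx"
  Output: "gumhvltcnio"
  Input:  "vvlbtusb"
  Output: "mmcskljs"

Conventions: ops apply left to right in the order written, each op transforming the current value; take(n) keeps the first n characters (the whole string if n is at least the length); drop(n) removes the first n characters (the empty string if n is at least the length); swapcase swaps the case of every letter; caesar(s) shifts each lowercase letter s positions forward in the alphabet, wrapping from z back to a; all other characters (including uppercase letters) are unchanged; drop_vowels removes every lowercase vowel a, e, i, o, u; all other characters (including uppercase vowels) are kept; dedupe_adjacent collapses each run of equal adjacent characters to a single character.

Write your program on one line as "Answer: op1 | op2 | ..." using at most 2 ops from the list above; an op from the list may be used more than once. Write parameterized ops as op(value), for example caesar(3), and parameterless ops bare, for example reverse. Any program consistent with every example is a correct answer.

caesar(12) | caesar(5)

Check, running the answer program on each example:
  "yqcsrzicn" -> "kcoedluoz" -> "phtjiqzte"
  "pdvqeuclwrx" -> "bphcqgoxidj" -> "gumhvltcnio"
  "vvlbtusb" -> "hhxnfgen" -> "mmcskljs"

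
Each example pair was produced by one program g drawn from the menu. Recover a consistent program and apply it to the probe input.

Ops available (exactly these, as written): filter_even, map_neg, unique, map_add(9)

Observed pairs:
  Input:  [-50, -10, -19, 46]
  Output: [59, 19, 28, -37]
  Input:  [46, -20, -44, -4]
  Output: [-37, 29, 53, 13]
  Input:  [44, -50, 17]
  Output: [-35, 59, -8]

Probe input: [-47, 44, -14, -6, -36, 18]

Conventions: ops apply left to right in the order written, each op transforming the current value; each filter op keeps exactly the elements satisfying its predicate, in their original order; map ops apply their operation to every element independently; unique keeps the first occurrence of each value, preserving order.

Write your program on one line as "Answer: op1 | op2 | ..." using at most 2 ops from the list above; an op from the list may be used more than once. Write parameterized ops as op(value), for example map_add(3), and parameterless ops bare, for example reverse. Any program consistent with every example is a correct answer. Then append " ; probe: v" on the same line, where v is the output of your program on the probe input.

map_neg | map_add(9) ; probe: [56, -35, 23, 15, 45, -9]

Check, running the answer program on each example:
  [-50, -10, -19, 46] -> [50, 10, 19, -46] -> [59, 19, 28, -37]
  [46, -20, -44, -4] -> [-46, 20, 44, 4] -> [-37, 29, 53, 13]
  [44, -50, 17] -> [-44, 50, -17] -> [-35, 59, -8]
  probe: [-47, 44, -14, -6, -36, 18] -> [47, -44, 14, 6, 36, -18] -> [56, -35, 23, 15, 45, -9]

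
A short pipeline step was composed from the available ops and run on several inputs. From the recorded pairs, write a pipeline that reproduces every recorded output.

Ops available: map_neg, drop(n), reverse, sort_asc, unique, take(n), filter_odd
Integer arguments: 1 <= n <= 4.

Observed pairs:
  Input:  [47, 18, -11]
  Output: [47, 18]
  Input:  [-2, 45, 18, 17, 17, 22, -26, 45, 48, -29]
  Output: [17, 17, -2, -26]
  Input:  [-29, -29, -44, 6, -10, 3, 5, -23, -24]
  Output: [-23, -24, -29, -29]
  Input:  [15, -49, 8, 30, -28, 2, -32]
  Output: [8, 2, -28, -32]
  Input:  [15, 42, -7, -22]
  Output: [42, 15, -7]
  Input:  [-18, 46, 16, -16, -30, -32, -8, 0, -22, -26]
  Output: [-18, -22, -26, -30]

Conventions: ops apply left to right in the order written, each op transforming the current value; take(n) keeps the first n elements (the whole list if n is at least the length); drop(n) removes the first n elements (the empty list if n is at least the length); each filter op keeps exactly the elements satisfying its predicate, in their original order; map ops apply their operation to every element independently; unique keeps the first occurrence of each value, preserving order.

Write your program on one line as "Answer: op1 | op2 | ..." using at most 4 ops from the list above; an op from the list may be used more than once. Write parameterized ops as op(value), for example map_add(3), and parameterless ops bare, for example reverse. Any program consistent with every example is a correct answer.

sort_asc | drop(1) | take(4) | reverse

Check, running the answer program on each example:
  [47, 18, -11] -> [-11, 18, 47] -> [18, 47] -> [18, 47] -> [47, 18]
  [-2, 45, 18, 17, 17, 22, -26, 45, 48, -29] -> [-29, -26, -2, 17, 17, 18, 22, 45, 45, 48] -> [-26, -2, 17, 17, 18, 22, 45, 45, 48] -> [-26, -2, 17, 17] -> [17, 17, -2, -26]
  [-29, -29, -44, 6, -10, 3, 5, -23, -24] -> [-44, -29, -29, -24, -23, -10, 3, 5, 6] -> [-29, -29, -24, -23, -10, 3, 5, 6] -> [-29, -29, -24, -23] -> [-23, -24, -29, -29]
  [15, -49, 8, 30, -28, 2, -32] -> [-49, -32, -28, 2, 8, 15, 30] -> [-32, -28, 2, 8, 15, 30] -> [-32, -28, 2, 8] -> [8, 2, -28, -32]
  [15, 42, -7, -22] -> [-22, -7, 15, 42] -> [-7, 15, 42] -> [-7, 15, 42] -> [42, 15, -7]
  [-18, 46, 16, -16, -30, -32, -8, 0, -22, -26] -> [-32, -30, -26, -22, -18, -16, -8, 0, 16, 46] -> [-30, -26, -22, -18, -16, -8, 0, 16, 46] -> [-30, -26, -22, -18] -> [-18, -22, -26, -30]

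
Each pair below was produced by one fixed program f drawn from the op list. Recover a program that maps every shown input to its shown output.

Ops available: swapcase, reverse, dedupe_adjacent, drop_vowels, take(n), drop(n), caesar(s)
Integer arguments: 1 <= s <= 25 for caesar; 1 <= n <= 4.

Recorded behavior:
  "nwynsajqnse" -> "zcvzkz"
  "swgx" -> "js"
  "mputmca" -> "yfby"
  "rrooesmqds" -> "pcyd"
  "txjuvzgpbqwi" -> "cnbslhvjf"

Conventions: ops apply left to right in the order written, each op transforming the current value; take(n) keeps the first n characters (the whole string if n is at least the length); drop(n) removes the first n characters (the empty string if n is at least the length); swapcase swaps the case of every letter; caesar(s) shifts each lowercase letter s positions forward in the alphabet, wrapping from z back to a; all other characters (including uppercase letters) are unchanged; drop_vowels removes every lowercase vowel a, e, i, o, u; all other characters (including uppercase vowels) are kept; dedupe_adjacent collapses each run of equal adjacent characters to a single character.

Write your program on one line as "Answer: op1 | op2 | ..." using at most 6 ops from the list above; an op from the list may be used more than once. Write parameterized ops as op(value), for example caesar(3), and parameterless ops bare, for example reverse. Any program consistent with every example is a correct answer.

reverse | drop_vowels | caesar(12) | dedupe_adjacent | drop_vowels

Check, running the answer program on each example:
  "nwynsajqnse" -> "esnqjasnywn" -> "snqjsnywn" -> "ezcvezkiz" -> "ezcvezkiz" -> "zcvzkz"
  "swgx" -> "xgws" -> "xgws" -> "jsie" -> "jsie" -> "js"
  "mputmca" -> "acmtupm" -> "cmtpm" -> "oyfby" -> "oyfby" -> "yfby"
  "rrooesmqds" -> "sdqmseoorr" -> "sdqmsrr" -> "epcyedd" -> "epcyed" -> "pcyd"
  "txjuvzgpbqwi" -> "iwqbpgzvujxt" -> "wqbpgzvjxt" -> "icnbslhvjf" -> "icnbslhvjf" -> "cnbslhvjf"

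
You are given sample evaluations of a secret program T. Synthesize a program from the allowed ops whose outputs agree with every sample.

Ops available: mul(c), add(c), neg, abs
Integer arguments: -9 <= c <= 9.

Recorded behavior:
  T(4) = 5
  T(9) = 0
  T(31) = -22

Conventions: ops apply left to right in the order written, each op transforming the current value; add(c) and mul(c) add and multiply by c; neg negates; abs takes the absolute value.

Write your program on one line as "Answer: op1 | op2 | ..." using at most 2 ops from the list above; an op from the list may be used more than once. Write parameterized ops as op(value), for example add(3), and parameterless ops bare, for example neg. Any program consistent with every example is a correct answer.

add(-9) | neg

Check, running the answer program on each example:
  4 -> -5 -> 5
  9 -> 0 -> 0
  31 -> 22 -> -22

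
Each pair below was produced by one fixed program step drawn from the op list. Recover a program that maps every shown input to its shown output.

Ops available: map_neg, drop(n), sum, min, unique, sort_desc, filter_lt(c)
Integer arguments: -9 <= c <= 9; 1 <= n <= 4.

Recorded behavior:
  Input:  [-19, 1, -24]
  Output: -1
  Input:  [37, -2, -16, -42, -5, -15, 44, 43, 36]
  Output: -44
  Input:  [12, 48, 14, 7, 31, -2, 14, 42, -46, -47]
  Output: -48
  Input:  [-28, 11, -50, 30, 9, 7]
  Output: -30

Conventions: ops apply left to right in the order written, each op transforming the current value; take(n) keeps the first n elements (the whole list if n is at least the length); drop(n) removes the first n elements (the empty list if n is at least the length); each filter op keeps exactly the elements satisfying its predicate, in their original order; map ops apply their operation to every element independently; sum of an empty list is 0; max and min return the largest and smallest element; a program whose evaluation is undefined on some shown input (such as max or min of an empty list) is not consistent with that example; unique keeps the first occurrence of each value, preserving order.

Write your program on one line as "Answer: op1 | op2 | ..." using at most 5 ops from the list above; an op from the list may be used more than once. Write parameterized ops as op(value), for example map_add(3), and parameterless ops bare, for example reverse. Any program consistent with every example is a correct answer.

map_neg | unique | sort_desc | min

Check, running the answer program on each example:
  [-19, 1, -24] -> [19, -1, 24] -> [19, -1, 24] -> [24, 19, -1] -> -1
  [37, -2, -16, -42, -5, -15, 44, 43, 36] -> [-37, 2, 16, 42, 5, 15, -44, -43, -36] -> [-37, 2, 16, 42, 5, 15, -44, -43, -36] -> [42, 16, 15, 5, 2, -36, -37, -43, -44] -> -44
  [12, 48, 14, 7, 31, -2, 14, 42, -46, -47] -> [-12, -48, -14, -7, -31, 2, -14, -42, 46, 47] -> [-12, -48, -14, -7, -31, 2, -42, 46, 47] -> [47, 46, 2, -7, -12, -14, -31, -42, -48] -> -48
  [-28, 11, -50, 30, 9, 7] -> [28, -11, 50, -30, -9, -7] -> [28, -11, 50, -30, -9, -7] -> [50, 28, -7, -9, -11, -30] -> -30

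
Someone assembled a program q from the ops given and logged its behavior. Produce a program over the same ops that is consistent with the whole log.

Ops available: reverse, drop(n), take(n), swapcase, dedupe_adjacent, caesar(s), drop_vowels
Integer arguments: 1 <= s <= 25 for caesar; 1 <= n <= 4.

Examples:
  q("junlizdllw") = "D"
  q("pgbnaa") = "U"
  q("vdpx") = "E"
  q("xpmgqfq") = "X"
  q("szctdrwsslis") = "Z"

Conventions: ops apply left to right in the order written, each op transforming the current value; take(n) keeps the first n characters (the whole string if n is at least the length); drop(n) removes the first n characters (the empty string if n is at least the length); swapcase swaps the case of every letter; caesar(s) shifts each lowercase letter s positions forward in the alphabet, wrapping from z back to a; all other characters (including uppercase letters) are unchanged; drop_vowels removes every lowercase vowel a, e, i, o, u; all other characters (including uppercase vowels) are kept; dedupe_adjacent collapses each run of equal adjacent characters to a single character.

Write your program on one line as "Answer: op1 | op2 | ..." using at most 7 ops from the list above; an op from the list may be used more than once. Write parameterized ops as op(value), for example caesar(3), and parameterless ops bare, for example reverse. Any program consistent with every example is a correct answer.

drop_vowels | caesar(7) | dedupe_adjacent | reverse | take(1) | swapcase

Check, running the answer program on each example:
  "junlizdllw" -> "jnlzdllw" -> "qusgkssd" -> "qusgksd" -> "dskgsuq" -> "d" -> "D"
  "pgbnaa" -> "pgbn" -> "wniu" -> "wniu" -> "uinw" -> "u" -> "U"
  "vdpx" -> "vdpx" -> "ckwe" -> "ckwe" -> "ewkc" -> "e" -> "E"
  "xpmgqfq" -> "xpmgqfq" -> "ewtnxmx" -> "ewtnxmx" -> "xmxntwe" -> "x" -> "X"
  "szctdrwsslis" -> "szctdrwssls" -> "zgjakydzzsz" -> "zgjakydzsz" -> "zszdykajgz" -> "z" -> "Z"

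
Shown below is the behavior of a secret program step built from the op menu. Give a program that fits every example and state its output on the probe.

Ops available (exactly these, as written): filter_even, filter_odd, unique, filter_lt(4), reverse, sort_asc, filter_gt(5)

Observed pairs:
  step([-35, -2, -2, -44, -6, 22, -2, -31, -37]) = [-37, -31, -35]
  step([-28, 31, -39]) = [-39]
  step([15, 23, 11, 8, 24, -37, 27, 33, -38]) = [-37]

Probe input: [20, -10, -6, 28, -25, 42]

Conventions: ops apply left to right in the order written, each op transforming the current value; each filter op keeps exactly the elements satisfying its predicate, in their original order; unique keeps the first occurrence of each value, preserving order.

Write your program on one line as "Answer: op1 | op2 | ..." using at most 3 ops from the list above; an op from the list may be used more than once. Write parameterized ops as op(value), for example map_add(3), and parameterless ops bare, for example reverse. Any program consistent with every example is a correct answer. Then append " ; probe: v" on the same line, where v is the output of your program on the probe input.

reverse | filter_lt(4) | filter_odd ; probe: [-25]

Check, running the answer program on each example:
  [-35, -2, -2, -44, -6, 22, -2, -31, -37] -> [-37, -31, -2, 22, -6, -44, -2, -2, -35] -> [-37, -31, -2, -6, -44, -2, -2, -35] -> [-37, -31, -35]
  [-28, 31, -39] -> [-39, 31, -28] -> [-39, -28] -> [-39]
  [15, 23, 11, 8, 24, -37, 27, 33, -38] -> [-38, 33, 27, -37, 24, 8, 11, 23, 15] -> [-38, -37] -> [-37]
  probe: [20, -10, -6, 28, -25, 42] -> [42, -25, 28, -6, -10, 20] -> [-25, -6, -10] -> [-25]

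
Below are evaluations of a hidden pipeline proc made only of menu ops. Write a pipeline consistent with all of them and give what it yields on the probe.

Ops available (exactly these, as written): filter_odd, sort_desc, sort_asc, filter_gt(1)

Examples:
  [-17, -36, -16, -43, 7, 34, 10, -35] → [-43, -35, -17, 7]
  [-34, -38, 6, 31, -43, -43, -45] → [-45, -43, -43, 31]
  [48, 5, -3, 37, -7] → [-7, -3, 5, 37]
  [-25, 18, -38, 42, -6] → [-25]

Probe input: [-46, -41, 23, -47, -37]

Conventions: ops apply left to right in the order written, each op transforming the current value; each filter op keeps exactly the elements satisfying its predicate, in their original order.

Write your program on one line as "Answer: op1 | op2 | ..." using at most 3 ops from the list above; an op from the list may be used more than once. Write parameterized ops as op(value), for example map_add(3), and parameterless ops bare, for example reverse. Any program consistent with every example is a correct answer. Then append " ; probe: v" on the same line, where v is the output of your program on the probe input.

filter_odd | sort_asc ; probe: [-47, -41, -37, 23]

Check, running the answer program on each example:
  [-17, -36, -16, -43, 7, 34, 10, -35] -> [-17, -43, 7, -35] -> [-43, -35, -17, 7]
  [-34, -38, 6, 31, -43, -43, -45] -> [31, -43, -43, -45] -> [-45, -43, -43, 31]
  [48, 5, -3, 37, -7] -> [5, -3, 37, -7] -> [-7, -3, 5, 37]
  [-25, 18, -38, 42, -6] -> [-25] -> [-25]
  probe: [-46, -41, 23, -47, -37] -> [-41, 23, -47, -37] -> [-47, -41, -37, 23]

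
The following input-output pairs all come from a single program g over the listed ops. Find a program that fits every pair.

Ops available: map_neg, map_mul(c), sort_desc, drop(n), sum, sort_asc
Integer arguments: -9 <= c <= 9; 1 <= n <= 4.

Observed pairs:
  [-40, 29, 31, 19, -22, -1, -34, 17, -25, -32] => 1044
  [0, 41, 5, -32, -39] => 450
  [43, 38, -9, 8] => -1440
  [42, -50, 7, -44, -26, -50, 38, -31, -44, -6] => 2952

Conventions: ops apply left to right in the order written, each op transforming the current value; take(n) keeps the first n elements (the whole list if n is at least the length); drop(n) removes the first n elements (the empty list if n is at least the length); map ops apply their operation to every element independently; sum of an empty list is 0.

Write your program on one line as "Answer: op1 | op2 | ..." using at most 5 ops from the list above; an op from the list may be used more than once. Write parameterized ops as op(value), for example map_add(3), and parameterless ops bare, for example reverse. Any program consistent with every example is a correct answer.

sort_desc | map_mul(2) | map_mul(-9) | sum

Check, running the answer program on each example:
  [-40, 29, 31, 19, -22, -1, -34, 17, -25, -32] -> [31, 29, 19, 17, -1, -22, -25, -32, -34, -40] -> [62, 58, 38, 34, -2, -44, -50, -64, -68, -80] -> [-558, -522, -342, -306, 18, 396, 450, 576, 612, 720] -> 1044
  [0, 41, 5, -32, -39] -> [41, 5, 0, -32, -39] -> [82, 10, 0, -64, -78] -> [-738, -90, 0, 576, 702] -> 450
  [43, 38, -9, 8] -> [43, 38, 8, -9] -> [86, 76, 16, -18] -> [-774, -684, -144, 162] -> -1440
  [42, -50, 7, -44, -26, -50, 38, -31, -44, -6] -> [42, 38, 7, -6, -26, -31, -44, -44, -50, -50] -> [84, 76, 14, -12, -52, -62, -88, -88, -100, -100] -> [-756, -684, -126, 108, 468, 558, 792, 792, 900, 900] -> 2952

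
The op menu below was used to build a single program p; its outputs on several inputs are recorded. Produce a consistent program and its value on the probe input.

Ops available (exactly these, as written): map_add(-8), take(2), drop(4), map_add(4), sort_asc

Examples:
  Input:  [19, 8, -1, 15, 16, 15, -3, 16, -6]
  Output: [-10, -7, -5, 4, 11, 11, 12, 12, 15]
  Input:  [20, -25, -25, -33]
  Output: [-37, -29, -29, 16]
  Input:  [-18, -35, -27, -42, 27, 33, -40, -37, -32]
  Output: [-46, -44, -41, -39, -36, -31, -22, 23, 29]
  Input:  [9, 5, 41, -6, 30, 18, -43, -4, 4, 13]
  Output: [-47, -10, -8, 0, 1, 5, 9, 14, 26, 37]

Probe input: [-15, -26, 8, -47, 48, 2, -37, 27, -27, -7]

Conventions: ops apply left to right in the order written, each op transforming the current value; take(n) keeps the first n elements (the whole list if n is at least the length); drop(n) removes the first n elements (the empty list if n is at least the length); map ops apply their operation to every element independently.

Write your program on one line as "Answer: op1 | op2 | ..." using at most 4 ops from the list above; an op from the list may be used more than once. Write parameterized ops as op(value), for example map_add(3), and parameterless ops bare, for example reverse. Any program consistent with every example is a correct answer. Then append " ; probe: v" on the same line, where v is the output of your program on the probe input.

map_add(4) | sort_asc | map_add(-8) ; probe: [-51, -41, -31, -30, -19, -11, -2, 4, 23, 44]

Check, running the answer program on each example:
  [19, 8, -1, 15, 16, 15, -3, 16, -6] -> [23, 12, 3, 19, 20, 19, 1, 20, -2] -> [-2, 1, 3, 12, 19, 19, 20, 20, 23] -> [-10, -7, -5, 4, 11, 11, 12, 12, 15]
  [20, -25, -25, -33] -> [24, -21, -21, -29] -> [-29, -21, -21, 24] -> [-37, -29, -29, 16]
  [-18, -35, -27, -42, 27, 33, -40, -37, -32] -> [-14, -31, -23, -38, 31, 37, -36, -33, -28] -> [-38, -36, -33, -31, -28, -23, -14, 31, 37] -> [-46, -44, -41, -39, -36, -31, -22, 23, 29]
  [9, 5, 41, -6, 30, 18, -43, -4, 4, 13] -> [13, 9, 45, -2, 34, 22, -39, 0, 8, 17] -> [-39, -2, 0, 8, 9, 13, 17, 22, 34, 45] -> [-47, -10, -8, 0, 1, 5, 9, 14, 26, 37]
  probe: [-15, -26, 8, -47, 48, 2, -37, 27, -27, -7] -> [-11, -22, 12, -43, 52, 6, -33, 31, -23, -3] -> [-43, -33, -23, -22, -11, -3, 6, 12, 31, 52] -> [-51, -41, -31, -30, -19, -11, -2, 4, 23, 44]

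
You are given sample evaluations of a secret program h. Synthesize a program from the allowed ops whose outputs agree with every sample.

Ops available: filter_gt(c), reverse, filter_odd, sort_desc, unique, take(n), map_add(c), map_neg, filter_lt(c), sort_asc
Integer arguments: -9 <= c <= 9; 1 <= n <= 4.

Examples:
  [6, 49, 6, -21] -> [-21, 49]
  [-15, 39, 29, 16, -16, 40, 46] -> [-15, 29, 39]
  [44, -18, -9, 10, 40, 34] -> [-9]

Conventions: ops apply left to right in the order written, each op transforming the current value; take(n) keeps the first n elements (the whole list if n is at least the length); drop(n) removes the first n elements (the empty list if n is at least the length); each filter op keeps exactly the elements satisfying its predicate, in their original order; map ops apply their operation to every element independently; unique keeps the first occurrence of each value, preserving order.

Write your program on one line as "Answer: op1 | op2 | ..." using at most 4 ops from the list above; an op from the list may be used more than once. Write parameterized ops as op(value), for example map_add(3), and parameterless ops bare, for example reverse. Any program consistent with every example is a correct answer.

unique | sort_asc | filter_odd

Check, running the answer program on each example:
  [6, 49, 6, -21] -> [6, 49, -21] -> [-21, 6, 49] -> [-21, 49]
  [-15, 39, 29, 16, -16, 40, 46] -> [-15, 39, 29, 16, -16, 40, 46] -> [-16, -15, 16, 29, 39, 40, 46] -> [-15, 29, 39]
  [44, -18, -9, 10, 40, 34] -> [44, -18, -9, 10, 40, 34] -> [-18, -9, 10, 34, 40, 44] -> [-9]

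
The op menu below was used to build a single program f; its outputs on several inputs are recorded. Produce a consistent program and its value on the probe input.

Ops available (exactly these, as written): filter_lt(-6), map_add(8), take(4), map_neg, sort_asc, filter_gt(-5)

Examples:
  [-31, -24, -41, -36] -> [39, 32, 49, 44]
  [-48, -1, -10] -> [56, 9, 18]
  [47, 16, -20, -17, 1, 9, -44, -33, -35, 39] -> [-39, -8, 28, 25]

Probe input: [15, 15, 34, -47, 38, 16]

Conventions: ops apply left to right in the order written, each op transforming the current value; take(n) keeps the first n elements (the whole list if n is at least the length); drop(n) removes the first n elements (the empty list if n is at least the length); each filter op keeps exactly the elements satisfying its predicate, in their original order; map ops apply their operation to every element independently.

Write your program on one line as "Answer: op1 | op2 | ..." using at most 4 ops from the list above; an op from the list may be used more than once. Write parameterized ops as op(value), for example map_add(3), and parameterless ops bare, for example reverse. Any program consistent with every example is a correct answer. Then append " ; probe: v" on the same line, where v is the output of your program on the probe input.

map_neg | map_add(8) | take(4) ; probe: [-7, -7, -26, 55]

Check, running the answer program on each example:
  [-31, -24, -41, -36] -> [31, 24, 41, 36] -> [39, 32, 49, 44] -> [39, 32, 49, 44]
  [-48, -1, -10] -> [48, 1, 10] -> [56, 9, 18] -> [56, 9, 18]
  [47, 16, -20, -17, 1, 9, -44, -33, -35, 39] -> [-47, -16, 20, 17, -1, -9, 44, 33, 35, -39] -> [-39, -8, 28, 25, 7, -1, 52, 41, 43, -31] -> [-39, -8, 28, 25]
  probe: [15, 15, 34, -47, 38, 16] -> [-15, -15, -34, 47, -38, -16] -> [-7, -7, -26, 55, -30, -8] -> [-7, -7, -26, 55]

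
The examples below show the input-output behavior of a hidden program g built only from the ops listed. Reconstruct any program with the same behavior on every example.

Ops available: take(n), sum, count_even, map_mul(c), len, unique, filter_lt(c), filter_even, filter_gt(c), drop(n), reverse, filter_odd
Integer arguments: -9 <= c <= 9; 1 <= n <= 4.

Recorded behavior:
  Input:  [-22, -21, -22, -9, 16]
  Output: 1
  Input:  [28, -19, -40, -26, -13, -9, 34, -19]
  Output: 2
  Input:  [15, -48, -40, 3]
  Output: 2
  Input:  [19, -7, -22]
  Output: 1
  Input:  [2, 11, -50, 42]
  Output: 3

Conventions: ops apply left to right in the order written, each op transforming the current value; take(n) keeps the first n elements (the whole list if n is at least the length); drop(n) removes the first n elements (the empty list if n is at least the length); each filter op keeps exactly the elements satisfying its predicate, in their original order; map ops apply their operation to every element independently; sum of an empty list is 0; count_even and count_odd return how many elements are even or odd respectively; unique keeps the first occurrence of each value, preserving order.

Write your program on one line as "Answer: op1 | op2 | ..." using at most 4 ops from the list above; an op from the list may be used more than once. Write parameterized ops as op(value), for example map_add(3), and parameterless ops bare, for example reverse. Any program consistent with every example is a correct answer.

map_mul(-3) | filter_lt(0) | map_mul(-3) | len

Check, running the answer program on each example:
  [-22, -21, -22, -9, 16] -> [66, 63, 66, 27, -48] -> [-48] -> [144] -> 1
  [28, -19, -40, -26, -13, -9, 34, -19] -> [-84, 57, 120, 78, 39, 27, -102, 57] -> [-84, -102] -> [252, 306] -> 2
  [15, -48, -40, 3] -> [-45, 144, 120, -9] -> [-45, -9] -> [135, 27] -> 2
  [19, -7, -22] -> [-57, 21, 66] -> [-57] -> [171] -> 1
  [2, 11, -50, 42] -> [-6, -33, 150, -126] -> [-6, -33, -126] -> [18, 99, 378] -> 3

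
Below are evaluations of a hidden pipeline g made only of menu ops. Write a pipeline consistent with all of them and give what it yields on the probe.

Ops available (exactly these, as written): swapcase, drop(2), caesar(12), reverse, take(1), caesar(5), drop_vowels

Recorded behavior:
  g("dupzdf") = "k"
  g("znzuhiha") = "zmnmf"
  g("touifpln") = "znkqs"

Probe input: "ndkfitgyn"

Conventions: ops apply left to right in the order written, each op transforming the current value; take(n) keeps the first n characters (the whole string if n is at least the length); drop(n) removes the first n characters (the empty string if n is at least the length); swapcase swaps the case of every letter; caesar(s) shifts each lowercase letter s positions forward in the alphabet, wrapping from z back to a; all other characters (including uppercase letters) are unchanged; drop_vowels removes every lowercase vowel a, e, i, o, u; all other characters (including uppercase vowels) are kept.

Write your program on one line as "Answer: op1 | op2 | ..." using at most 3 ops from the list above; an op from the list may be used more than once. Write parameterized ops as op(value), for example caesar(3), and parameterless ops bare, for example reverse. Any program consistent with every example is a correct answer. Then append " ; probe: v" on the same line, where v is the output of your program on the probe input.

caesar(5) | drop(2) | drop_vowels ; probe: "pknylds"

Check, running the answer program on each example:
  "dupzdf" -> "izueik" -> "ueik" -> "k"
  "znzuhiha" -> "esezmnmf" -> "ezmnmf" -> "zmnmf"
  "touifpln" -> "ytznkuqs" -> "znkuqs" -> "znkqs"
  probe: "ndkfitgyn" -> "sipknylds" -> "pknylds" -> "pknylds"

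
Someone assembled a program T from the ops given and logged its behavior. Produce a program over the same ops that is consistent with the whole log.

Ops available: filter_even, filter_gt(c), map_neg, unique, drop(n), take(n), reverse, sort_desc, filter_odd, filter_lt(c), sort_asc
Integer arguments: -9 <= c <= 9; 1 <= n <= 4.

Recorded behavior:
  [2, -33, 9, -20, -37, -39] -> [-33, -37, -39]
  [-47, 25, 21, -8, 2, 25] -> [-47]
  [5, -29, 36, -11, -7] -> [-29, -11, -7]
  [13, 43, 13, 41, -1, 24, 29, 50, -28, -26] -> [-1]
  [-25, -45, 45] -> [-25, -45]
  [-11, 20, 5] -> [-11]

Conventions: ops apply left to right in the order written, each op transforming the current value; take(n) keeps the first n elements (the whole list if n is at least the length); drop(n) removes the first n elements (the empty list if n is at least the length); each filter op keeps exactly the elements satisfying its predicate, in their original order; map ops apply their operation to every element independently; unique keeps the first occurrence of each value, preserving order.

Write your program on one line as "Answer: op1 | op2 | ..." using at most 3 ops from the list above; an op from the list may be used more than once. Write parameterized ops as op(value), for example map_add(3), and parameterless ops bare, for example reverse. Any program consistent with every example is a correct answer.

filter_odd | filter_lt(6) | filter_lt(5)

Check, running the answer program on each example:
  [2, -33, 9, -20, -37, -39] -> [-33, 9, -37, -39] -> [-33, -37, -39] -> [-33, -37, -39]
  [-47, 25, 21, -8, 2, 25] -> [-47, 25, 21, 25] -> [-47] -> [-47]
  [5, -29, 36, -11, -7] -> [5, -29, -11, -7] -> [5, -29, -11, -7] -> [-29, -11, -7]
  [13, 43, 13, 41, -1, 24, 29, 50, -28, -26] -> [13, 43, 13, 41, -1, 29] -> [-1] -> [-1]
  [-25, -45, 45] -> [-25, -45, 45] -> [-25, -45] -> [-25, -45]
  [-11, 20, 5] -> [-11, 5] -> [-11, 5] -> [-11]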